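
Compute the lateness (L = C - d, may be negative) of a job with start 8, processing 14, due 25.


Completion = 8 + 14 = 22
Lateness = C - d = 22 - 25
= -3


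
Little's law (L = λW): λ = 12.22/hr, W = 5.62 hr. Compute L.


Little's law: L = λ × W
= 12.22 × 5.62
= 68.68


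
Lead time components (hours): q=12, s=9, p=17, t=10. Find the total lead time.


Lead time = queue + setup + processing + transit
= 12 + 9 + 17 + 10
= 48 hours


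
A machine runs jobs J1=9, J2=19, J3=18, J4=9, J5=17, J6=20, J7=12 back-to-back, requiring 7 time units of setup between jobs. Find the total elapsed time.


Makespan = Σ processing + (n-1) × setup
= (9 + 19 + 18 + 9 + 17 + 20 + 12) + (7-1)×7
= 104 + 42
= 146 time units


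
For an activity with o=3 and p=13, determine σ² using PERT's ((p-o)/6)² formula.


σ² = ((p - o) / 6)² = (p - o)² / 36
= (13 - 3)² / 36
= 10² / 36
= 100 / 36
= 2.7778


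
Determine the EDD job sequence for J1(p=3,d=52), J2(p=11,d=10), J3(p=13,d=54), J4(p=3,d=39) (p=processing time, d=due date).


EDD: sort by earliest due date
  J2: d=10, p=11
  J4: d=39, p=3
  J1: d=52, p=3
  J3: d=54, p=13
Order: J2 → J4 → J1 → J3


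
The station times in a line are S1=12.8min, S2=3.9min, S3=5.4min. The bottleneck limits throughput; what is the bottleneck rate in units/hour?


Bottleneck = longest station time
Station times: [12.8, 3.9, 5.4]
Max = 12.8 min
Rate = 60 / 12.8
= 4.69 units/hour (bottleneck: 12.8min)


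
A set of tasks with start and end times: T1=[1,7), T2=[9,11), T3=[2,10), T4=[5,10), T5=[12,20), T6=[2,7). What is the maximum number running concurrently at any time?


Check each time point for overlaps:
  t=5: 4 tasks active (T1, T3, T4, T6)
Max concurrent = 4


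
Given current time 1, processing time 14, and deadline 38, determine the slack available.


Slack = due - current_time - processing
= 38 - 1 - 14
= 23


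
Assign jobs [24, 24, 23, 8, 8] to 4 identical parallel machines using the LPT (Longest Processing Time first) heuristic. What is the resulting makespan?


Jobs (LPT sorted): [24, 24, 23, 8, 8]
Machines: 4
  J=24 → Machine 1 (load: 0+24=24)
  J=24 → Machine 2 (load: 0+24=24)
  J=23 → Machine 3 (load: 0+23=23)
  J=8 → Machine 4 (load: 0+8=8)
  J=8 → Machine 4 (load: 8+8=16)
Machine loads: [24, 24, 23, 16]
Makespan = max = 24 time units


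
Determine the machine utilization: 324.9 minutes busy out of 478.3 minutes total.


Utilization = busy / total × 100
= 324.9 / 478.3 × 100
= 67.9%


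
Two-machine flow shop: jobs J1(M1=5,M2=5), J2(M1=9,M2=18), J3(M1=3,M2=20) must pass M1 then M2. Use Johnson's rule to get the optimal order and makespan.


Johnson's rule:
Group 1 (M1≤M2, sort by M1): ['J3', 'J1', 'J2']
Group 2 (M1>M2, sort desc M2): []
Sequence: J3 → J1 → J2
Makespan calculation:
  J3: M1 done=3, M2 done=23
  J1: M1 done=8, M2 done=28
  J2: M1 done=17, M2 done=46
= Sequence: J3 → J1 → J2, Makespan: 46


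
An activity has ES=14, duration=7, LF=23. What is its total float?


EF = ES + duration = 14 + 7 = 21
LS = LF - duration = 23 - 7 = 16
Total Float = LF - EF = 23 - 21
(or LS - ES = 16 - 14)
= 2


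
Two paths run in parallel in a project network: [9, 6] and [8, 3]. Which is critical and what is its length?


Path A: 9 + 6 = 15
Path B: 8 + 3 = 11
Critical path = longest = max(15, 11)
= 15 (Path A)


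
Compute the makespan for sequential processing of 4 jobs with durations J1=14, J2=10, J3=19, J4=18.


Sequential makespan: sum all processing times
= 14 + 10 + 19 + 18
= 61 time units


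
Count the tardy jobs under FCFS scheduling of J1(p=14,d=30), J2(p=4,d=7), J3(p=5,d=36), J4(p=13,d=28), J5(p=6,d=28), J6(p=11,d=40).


Completion vs due date:
  J1: C=14, d=30 → on time
  J2: C=18, d=7 → TARDY
  J3: C=23, d=36 → on time
  J4: C=36, d=28 → TARDY
  J5: C=42, d=28 → TARDY
  J6: C=53, d=40 → TARDY
Tardy jobs: J2, J4, J5, J6
Count = 4


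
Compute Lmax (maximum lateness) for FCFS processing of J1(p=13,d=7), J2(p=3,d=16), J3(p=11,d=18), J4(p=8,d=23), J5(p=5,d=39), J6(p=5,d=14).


Lateness per job (L = C - d):
  J1: C=13, d=7, L=6
  J2: C=16, d=16, L=0
  J3: C=27, d=18, L=9
  J4: C=35, d=23, L=12
  J5: C=40, d=39, L=1
  J6: C=45, d=14, L=31
Lmax = max(6, 0, 9, 12, 1, 31)
= 31


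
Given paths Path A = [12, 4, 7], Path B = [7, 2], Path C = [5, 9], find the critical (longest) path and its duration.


Path A: 12 + 4 + 7 = 23
Path B: 7 + 2 = 9
Path C: 5 + 9 = 14
Critical path = longest = max(23, 9, 14)
= 23 (Path A)


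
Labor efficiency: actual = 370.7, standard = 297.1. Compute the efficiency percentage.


Efficiency = (actual / standard) × 100
= (370.7 / 297.1) × 100
= 124.8%


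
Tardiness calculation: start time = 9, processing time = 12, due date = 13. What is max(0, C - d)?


Completion = start + processing = 9 + 12 = 21
Tardiness = max(0, C - d) = max(0, 21 - 13)
= max(0, 8)
= 8


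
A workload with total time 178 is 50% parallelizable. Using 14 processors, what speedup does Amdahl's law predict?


Amdahl's law: T_p = T × ((1-p) + p/N)
= 178 × ((1-0.5) + 0.5/14)
= 178 × (0.50 + 0.0357)
= 178 × 0.5357
= 95.36
Speedup = 178/95.36
= 1.87×


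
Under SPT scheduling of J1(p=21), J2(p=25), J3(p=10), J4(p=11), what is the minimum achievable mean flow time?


SPT order: J3 → J4 → J1 → J2
Completion times:
  J3: C=10
  J4: C=21
  J1: C=42
  J2: C=67
Sum = 140, n = 4
Mean flow = 140/4
= 35.00


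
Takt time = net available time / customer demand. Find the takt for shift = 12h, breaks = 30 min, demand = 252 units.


Available = 12×60 - 30 = 690 min
Takt time = 690 / 252
= 2.74 min/unit


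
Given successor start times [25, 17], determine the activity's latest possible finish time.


LF = min of all successor start times
Successors start at: [25, 17]
LF = min(25, 17)
= 17


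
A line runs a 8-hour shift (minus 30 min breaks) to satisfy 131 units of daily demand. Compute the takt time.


Available = 8×60 - 30 = 450 min
Takt time = 450 / 131
= 3.44 min/unit


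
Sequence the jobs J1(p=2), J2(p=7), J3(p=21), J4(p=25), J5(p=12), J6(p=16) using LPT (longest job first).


LPT: sort by longest processing time first
  J4: p=25
  J3: p=21
  J6: p=16
  J5: p=12
  J2: p=7
  J1: p=2
Order: J4 → J3 → J6 → J5 → J2 → J1


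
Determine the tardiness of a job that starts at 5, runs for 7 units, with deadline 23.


Completion = start + processing = 5 + 7 = 12
Tardiness = max(0, C - d) = max(0, 12 - 23)
= max(0, -11)
= 0


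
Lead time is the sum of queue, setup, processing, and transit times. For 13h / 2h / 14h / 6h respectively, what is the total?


Lead time = queue + setup + processing + transit
= 13 + 2 + 14 + 6
= 35 hours


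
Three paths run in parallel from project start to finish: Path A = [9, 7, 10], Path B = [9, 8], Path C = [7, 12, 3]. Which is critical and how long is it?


Path A: 9 + 7 + 10 = 26
Path B: 9 + 8 = 17
Path C: 7 + 12 + 3 = 22
Critical path = longest = max(26, 17, 22)
= 26 (Path A)


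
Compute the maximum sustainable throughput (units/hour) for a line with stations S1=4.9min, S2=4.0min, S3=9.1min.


Bottleneck = longest station time
Station times: [4.9, 4.0, 9.1]
Max = 9.1 min
Rate = 60 / 9.1
= 6.59 units/hour (bottleneck: 9.1min)


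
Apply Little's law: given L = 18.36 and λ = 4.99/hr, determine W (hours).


Little's law: L = λW → W = L / λ
= 18.36 / 4.99
= 3.68 hours


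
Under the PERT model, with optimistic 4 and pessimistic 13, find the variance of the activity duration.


σ² = ((p - o) / 6)² = (p - o)² / 36
= (13 - 4)² / 36
= 9² / 36
= 81 / 36
= 2.2500


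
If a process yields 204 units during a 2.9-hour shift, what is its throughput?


Throughput = units / time
= 204 / 2.9
= 70.3 units/hour


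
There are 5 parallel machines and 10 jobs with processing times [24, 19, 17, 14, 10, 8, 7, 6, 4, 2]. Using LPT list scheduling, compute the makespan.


Jobs (LPT sorted): [24, 19, 17, 14, 10, 8, 7, 6, 4, 2]
Machines: 5
  J=24 → Machine 1 (load: 0+24=24)
  J=19 → Machine 2 (load: 0+19=19)
  J=17 → Machine 3 (load: 0+17=17)
  J=14 → Machine 4 (load: 0+14=14)
  J=10 → Machine 5 (load: 0+10=10)
  J=8 → Machine 5 (load: 10+8=18)
  J=7 → Machine 4 (load: 14+7=21)
  J=6 → Machine 3 (load: 17+6=23)
  J=4 → Machine 5 (load: 18+4=22)
  J=2 → Machine 2 (load: 19+2=21)
Machine loads: [24, 21, 23, 21, 22]
Makespan = max = 24 time units


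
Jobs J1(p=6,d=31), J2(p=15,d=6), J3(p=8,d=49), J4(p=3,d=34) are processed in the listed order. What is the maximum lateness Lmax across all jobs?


Lateness per job (L = C - d):
  J1: C=6, d=31, L=-25
  J2: C=21, d=6, L=15
  J3: C=29, d=49, L=-20
  J4: C=32, d=34, L=-2
Lmax = max(-25, 15, -20, -2)
= 15


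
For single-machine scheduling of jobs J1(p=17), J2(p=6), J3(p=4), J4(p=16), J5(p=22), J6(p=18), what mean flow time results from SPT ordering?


SPT order: J3 → J2 → J4 → J1 → J6 → J5
Completion times:
  J3: C=4
  J2: C=10
  J4: C=26
  J1: C=43
  J6: C=61
  J5: C=83
Sum = 227, n = 6
Mean flow = 227/6
= 37.83


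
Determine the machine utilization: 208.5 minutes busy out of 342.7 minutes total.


Utilization = busy / total × 100
= 208.5 / 342.7 × 100
= 60.8%


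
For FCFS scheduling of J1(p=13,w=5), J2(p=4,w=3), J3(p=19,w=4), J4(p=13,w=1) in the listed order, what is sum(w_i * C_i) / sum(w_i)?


Completion times:
  J1: C=13, w×C=5×13=65
  J2: C=17, w×C=3×17=51
  J3: C=36, w×C=4×36=144
  J4: C=49, w×C=1×49=49
Sum w×C = 309
Sum w = 13
Weighted avg = 309/13
= 23.77


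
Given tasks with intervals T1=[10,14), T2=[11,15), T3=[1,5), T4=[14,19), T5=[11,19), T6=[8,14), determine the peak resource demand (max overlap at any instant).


Check each time point for overlaps:
  t=11: 4 tasks active (T1, T2, T5, T6)
Max concurrent = 4


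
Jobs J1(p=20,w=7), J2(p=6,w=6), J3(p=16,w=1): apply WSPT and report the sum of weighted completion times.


WSPT order (by p/w): J2 → J1 → J3
  J2: C=6, w·C=6×6=36
  J1: C=26, w·C=7×26=182
  J3: C=42, w·C=1×42=42
Σ w·C = 260
= 260


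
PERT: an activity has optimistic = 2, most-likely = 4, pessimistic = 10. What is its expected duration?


te = (o + 4m + p) / 6
= (2 + 4×4 + 10) / 6
= (2 + 16 + 10) / 6
= 28 / 6
= 4.67


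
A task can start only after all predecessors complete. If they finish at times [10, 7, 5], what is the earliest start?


ES = max of all predecessor completion times
Predecessors: [10, 7, 5]
ES = max(10, 7, 5)
= 10


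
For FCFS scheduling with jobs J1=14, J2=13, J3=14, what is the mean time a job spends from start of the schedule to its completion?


Completion times:
  J1: completes at 14
  J2: completes at 27
  J3: completes at 41
Sum = 82
Average = 82/3
= 27.33


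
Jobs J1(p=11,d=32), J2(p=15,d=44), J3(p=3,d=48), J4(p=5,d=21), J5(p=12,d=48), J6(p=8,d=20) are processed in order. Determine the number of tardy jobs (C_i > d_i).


Completion vs due date:
  J1: C=11, d=32 → on time
  J2: C=26, d=44 → on time
  J3: C=29, d=48 → on time
  J4: C=34, d=21 → TARDY
  J5: C=46, d=48 → on time
  J6: C=54, d=20 → TARDY
Tardy jobs: J4, J6
Count = 2


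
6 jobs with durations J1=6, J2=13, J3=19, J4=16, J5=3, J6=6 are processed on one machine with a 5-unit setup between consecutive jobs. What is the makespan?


Makespan = Σ processing + (n-1) × setup
= (6 + 13 + 19 + 16 + 3 + 6) + (6-1)×5
= 63 + 25
= 88 time units


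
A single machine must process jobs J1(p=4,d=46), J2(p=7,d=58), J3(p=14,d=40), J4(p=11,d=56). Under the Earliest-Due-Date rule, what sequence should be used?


EDD: sort by earliest due date
  J3: d=40, p=14
  J1: d=46, p=4
  J4: d=56, p=11
  J2: d=58, p=7
Order: J3 → J1 → J4 → J2


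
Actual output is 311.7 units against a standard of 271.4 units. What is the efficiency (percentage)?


Efficiency = (actual / standard) × 100
= (311.7 / 271.4) × 100
= 114.8%


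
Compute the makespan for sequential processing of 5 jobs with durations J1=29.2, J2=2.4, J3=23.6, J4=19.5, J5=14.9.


Sequential makespan: sum all processing times
= 29.2 + 2.4 + 23.6 + 19.5 + 14.9
= 89.6 time units


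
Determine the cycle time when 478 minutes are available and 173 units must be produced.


Cycle time = available time / demand
= 478 / 173
= 2.76 min/unit


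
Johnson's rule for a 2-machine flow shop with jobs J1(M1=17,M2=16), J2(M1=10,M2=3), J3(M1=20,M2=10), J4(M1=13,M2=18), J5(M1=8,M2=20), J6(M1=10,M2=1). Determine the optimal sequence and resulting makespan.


Johnson's rule:
Group 1 (M1≤M2, sort by M1): ['J5', 'J4']
Group 2 (M1>M2, sort desc M2): ['J1', 'J3', 'J2', 'J6']
Sequence: J5 → J4 → J1 → J3 → J2 → J6
Makespan calculation:
  J5: M1 done=8, M2 done=28
  J4: M1 done=21, M2 done=46
  J1: M1 done=38, M2 done=62
  J3: M1 done=58, M2 done=72
  J2: M1 done=68, M2 done=75
  J6: M1 done=78, M2 done=79
= Sequence: J5 → J4 → J1 → J3 → J2 → J6, Makespan: 79


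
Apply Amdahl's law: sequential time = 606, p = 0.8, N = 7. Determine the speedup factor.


Amdahl's law: T_p = T × ((1-p) + p/N)
= 606 × ((1-0.8) + 0.8/7)
= 606 × (0.20 + 0.1143)
= 606 × 0.3143
= 190.46
Speedup = 606/190.46
= 3.18×


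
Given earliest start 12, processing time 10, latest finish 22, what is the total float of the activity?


EF = ES + duration = 12 + 10 = 22
LS = LF - duration = 22 - 10 = 12
Total Float = LF - EF = 22 - 22
(or LS - ES = 12 - 12)
= 0


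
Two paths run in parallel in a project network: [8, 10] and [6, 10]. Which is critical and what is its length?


Path A: 8 + 10 = 18
Path B: 6 + 10 = 16
Critical path = longest = max(18, 16)
= 18 (Path A)


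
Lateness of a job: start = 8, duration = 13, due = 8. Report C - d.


Completion = 8 + 13 = 21
Lateness = C - d = 21 - 8
= 13


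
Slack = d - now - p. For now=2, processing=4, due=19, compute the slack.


Slack = due - current_time - processing
= 19 - 2 - 4
= 13


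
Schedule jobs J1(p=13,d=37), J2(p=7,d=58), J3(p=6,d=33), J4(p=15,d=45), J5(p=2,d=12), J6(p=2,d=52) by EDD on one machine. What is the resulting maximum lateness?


EDD order: J5 → J3 → J1 → J4 → J6 → J2
Completion and lateness:
  J5: C=2, d=12, L=2-12=-10
  J3: C=8, d=33, L=8-33=-25
  J1: C=21, d=37, L=21-37=-16
  J4: C=36, d=45, L=36-45=-9
  J6: C=38, d=52, L=38-52=-14
  J2: C=45, d=58, L=45-58=-13
Lmax = max(-10, -25, -16, -9, -14, -13)
= -9


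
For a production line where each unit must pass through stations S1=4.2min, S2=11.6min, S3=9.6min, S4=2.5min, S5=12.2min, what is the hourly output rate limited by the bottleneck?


Bottleneck = longest station time
Station times: [4.2, 11.6, 9.6, 2.5, 12.2]
Max = 12.2 min
Rate = 60 / 12.2
= 4.92 units/hour (bottleneck: 12.2min)


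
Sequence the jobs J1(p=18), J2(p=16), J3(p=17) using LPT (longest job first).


LPT: sort by longest processing time first
  J1: p=18
  J3: p=17
  J2: p=16
Order: J1 → J3 → J2


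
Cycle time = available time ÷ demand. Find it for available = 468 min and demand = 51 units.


Cycle time = available time / demand
= 468 / 51
= 9.18 min/unit


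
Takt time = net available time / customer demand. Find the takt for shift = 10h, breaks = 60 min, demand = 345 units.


Available = 10×60 - 60 = 540 min
Takt time = 540 / 345
= 1.57 min/unit


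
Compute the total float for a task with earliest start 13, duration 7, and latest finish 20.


EF = ES + duration = 13 + 7 = 20
LS = LF - duration = 20 - 7 = 13
Total Float = LF - EF = 20 - 20
(or LS - ES = 13 - 13)
= 0


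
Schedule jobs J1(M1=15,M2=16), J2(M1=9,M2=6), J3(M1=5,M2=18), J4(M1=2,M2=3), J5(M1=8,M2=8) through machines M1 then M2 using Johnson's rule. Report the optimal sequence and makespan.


Johnson's rule:
Group 1 (M1≤M2, sort by M1): ['J4', 'J3', 'J5', 'J1']
Group 2 (M1>M2, sort desc M2): ['J2']
Sequence: J4 → J3 → J5 → J1 → J2
Makespan calculation:
  J4: M1 done=2, M2 done=5
  J3: M1 done=7, M2 done=25
  J5: M1 done=15, M2 done=33
  J1: M1 done=30, M2 done=49
  J2: M1 done=39, M2 done=55
= Sequence: J4 → J3 → J5 → J1 → J2, Makespan: 55


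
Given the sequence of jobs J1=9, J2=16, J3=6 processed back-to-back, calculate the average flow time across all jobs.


Completion times:
  J1: completes at 9
  J2: completes at 25
  J3: completes at 31
Sum = 65
Average = 65/3
= 21.67


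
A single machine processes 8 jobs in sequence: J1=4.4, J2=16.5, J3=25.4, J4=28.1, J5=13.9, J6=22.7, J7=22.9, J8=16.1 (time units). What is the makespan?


Sequential makespan: sum all processing times
= 4.4 + 16.5 + 25.4 + 28.1 + 13.9 + 22.7 + 22.9 + 16.1
= 150.0 time units


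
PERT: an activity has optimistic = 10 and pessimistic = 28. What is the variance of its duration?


σ² = ((p - o) / 6)² = (p - o)² / 36
= (28 - 10)² / 36
= 18² / 36
= 324 / 36
= 9.0000


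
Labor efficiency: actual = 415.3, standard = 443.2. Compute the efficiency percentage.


Efficiency = (actual / standard) × 100
= (415.3 / 443.2) × 100
= 93.7%


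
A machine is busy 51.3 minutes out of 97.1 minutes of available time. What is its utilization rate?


Utilization = busy / total × 100
= 51.3 / 97.1 × 100
= 52.8%


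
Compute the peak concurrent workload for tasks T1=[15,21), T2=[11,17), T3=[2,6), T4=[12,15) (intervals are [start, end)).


Check each time point for overlaps:
  t=12: 2 tasks active (T2, T4)
Max concurrent = 2


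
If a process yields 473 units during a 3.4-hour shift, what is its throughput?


Throughput = units / time
= 473 / 3.4
= 139.1 units/hour


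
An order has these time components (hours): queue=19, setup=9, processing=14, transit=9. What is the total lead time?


Lead time = queue + setup + processing + transit
= 19 + 9 + 14 + 9
= 51 hours


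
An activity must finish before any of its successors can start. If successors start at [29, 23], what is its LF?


LF = min of all successor start times
Successors start at: [29, 23]
LF = min(29, 23)
= 23


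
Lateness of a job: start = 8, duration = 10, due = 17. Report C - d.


Completion = 8 + 10 = 18
Lateness = C - d = 18 - 17
= 1


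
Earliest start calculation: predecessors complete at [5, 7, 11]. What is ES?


ES = max of all predecessor completion times
Predecessors: [5, 7, 11]
ES = max(5, 7, 11)
= 11


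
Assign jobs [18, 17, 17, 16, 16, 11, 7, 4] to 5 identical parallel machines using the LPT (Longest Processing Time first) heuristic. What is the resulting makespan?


Jobs (LPT sorted): [18, 17, 17, 16, 16, 11, 7, 4]
Machines: 5
  J=18 → Machine 1 (load: 0+18=18)
  J=17 → Machine 2 (load: 0+17=17)
  J=17 → Machine 3 (load: 0+17=17)
  J=16 → Machine 4 (load: 0+16=16)
  J=16 → Machine 5 (load: 0+16=16)
  J=11 → Machine 4 (load: 16+11=27)
  J=7 → Machine 5 (load: 16+7=23)
  J=4 → Machine 2 (load: 17+4=21)
Machine loads: [18, 21, 17, 27, 23]
Makespan = max = 27 time units


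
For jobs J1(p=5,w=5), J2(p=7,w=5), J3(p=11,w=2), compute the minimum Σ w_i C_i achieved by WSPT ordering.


WSPT order (by p/w): J1 → J2 → J3
  J1: C=5, w·C=5×5=25
  J2: C=12, w·C=5×12=60
  J3: C=23, w·C=2×23=46
Σ w·C = 131
= 131


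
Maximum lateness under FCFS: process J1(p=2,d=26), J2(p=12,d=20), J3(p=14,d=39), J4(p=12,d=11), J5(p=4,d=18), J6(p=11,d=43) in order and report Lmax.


Lateness per job (L = C - d):
  J1: C=2, d=26, L=-24
  J2: C=14, d=20, L=-6
  J3: C=28, d=39, L=-11
  J4: C=40, d=11, L=29
  J5: C=44, d=18, L=26
  J6: C=55, d=43, L=12
Lmax = max(-24, -6, -11, 29, 26, 12)
= 29


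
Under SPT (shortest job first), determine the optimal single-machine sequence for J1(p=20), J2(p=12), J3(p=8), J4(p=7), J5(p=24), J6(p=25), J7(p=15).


SPT: sort by shortest processing time
  J4: p=7
  J3: p=8
  J2: p=12
  J7: p=15
  J1: p=20
  J5: p=24
  J6: p=25
Order: J4 → J3 → J2 → J7 → J1 → J5 → J6


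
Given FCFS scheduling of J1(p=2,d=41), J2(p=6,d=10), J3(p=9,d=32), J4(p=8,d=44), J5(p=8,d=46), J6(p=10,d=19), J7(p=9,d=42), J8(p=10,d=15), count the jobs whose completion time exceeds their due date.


Completion vs due date:
  J1: C=2, d=41 → on time
  J2: C=8, d=10 → on time
  J3: C=17, d=32 → on time
  J4: C=25, d=44 → on time
  J5: C=33, d=46 → on time
  J6: C=43, d=19 → TARDY
  J7: C=52, d=42 → TARDY
  J8: C=62, d=15 → TARDY
Tardy jobs: J6, J7, J8
Count = 3


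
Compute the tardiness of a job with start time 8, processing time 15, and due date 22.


Completion = start + processing = 8 + 15 = 23
Tardiness = max(0, C - d) = max(0, 23 - 22)
= max(0, 1)
= 1


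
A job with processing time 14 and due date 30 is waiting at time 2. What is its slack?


Slack = due - current_time - processing
= 30 - 2 - 14
= 14


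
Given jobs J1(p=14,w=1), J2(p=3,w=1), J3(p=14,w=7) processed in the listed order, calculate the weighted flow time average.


Completion times:
  J1: C=14, w×C=1×14=14
  J2: C=17, w×C=1×17=17
  J3: C=31, w×C=7×31=217
Sum w×C = 248
Sum w = 9
Weighted avg = 248/9
= 27.56


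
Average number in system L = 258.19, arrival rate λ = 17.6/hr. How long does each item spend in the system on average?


Little's law: L = λW → W = L / λ
= 258.19 / 17.6
= 14.67 hours


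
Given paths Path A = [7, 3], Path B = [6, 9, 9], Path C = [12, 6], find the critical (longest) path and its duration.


Path A: 7 + 3 = 10
Path B: 6 + 9 + 9 = 24
Path C: 12 + 6 = 18
Critical path = longest = max(10, 24, 18)
= 24 (Path B)


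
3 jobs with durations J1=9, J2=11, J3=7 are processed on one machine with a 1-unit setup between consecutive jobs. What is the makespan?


Makespan = Σ processing + (n-1) × setup
= (9 + 11 + 7) + (3-1)×1
= 27 + 2
= 29 time units


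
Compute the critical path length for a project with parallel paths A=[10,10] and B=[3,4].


Path A: 10 + 10 = 20
Path B: 3 + 4 = 7
Critical path = longest = max(20, 7)
= 20 (Path A)


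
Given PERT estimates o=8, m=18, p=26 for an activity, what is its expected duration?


te = (o + 4m + p) / 6
= (8 + 4×18 + 26) / 6
= (8 + 72 + 26) / 6
= 106 / 6
= 17.67


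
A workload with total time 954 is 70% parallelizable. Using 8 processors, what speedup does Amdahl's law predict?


Amdahl's law: T_p = T × ((1-p) + p/N)
= 954 × ((1-0.7) + 0.7/8)
= 954 × (0.30 + 0.0875)
= 954 × 0.3875
= 369.68
Speedup = 954/369.68
= 2.58×


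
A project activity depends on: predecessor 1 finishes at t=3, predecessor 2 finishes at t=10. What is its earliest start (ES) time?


ES = max of all predecessor completion times
Predecessors: [3, 10]
ES = max(3, 10)
= 10


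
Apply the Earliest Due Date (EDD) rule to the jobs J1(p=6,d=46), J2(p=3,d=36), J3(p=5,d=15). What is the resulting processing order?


EDD: sort by earliest due date
  J3: d=15, p=5
  J2: d=36, p=3
  J1: d=46, p=6
Order: J3 → J2 → J1


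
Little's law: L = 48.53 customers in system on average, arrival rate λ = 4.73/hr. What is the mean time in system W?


Little's law: L = λW → W = L / λ
= 48.53 / 4.73
= 10.26 hours


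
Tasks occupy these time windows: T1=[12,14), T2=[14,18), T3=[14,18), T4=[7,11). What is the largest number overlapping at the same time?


Check each time point for overlaps:
  t=14: 2 tasks active (T2, T3)
Max concurrent = 2


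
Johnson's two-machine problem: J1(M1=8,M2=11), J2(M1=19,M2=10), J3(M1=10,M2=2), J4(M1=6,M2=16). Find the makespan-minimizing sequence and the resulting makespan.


Johnson's rule:
Group 1 (M1≤M2, sort by M1): ['J4', 'J1']
Group 2 (M1>M2, sort desc M2): ['J2', 'J3']
Sequence: J4 → J1 → J2 → J3
Makespan calculation:
  J4: M1 done=6, M2 done=22
  J1: M1 done=14, M2 done=33
  J2: M1 done=33, M2 done=43
  J3: M1 done=43, M2 done=45
= Sequence: J4 → J1 → J2 → J3, Makespan: 45


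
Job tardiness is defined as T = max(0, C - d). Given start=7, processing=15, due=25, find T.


Completion = start + processing = 7 + 15 = 22
Tardiness = max(0, C - d) = max(0, 22 - 25)
= max(0, -3)
= 0


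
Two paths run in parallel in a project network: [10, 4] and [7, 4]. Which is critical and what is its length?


Path A: 10 + 4 = 14
Path B: 7 + 4 = 11
Critical path = longest = max(14, 11)
= 14 (Path A)


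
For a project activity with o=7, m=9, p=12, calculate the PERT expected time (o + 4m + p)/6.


te = (o + 4m + p) / 6
= (7 + 4×9 + 12) / 6
= (7 + 36 + 12) / 6
= 55 / 6
= 9.17


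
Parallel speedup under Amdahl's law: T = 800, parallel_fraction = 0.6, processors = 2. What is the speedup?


Amdahl's law: T_p = T × ((1-p) + p/N)
= 800 × ((1-0.6) + 0.6/2)
= 800 × (0.40 + 0.3000)
= 800 × 0.7000
= 560.00
Speedup = 800/560.00
= 1.43×


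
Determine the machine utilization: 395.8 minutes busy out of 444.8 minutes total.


Utilization = busy / total × 100
= 395.8 / 444.8 × 100
= 89.0%


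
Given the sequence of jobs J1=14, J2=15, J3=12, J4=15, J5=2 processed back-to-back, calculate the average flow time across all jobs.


Completion times:
  J1: completes at 14
  J2: completes at 29
  J3: completes at 41
  J4: completes at 56
  J5: completes at 58
Sum = 198
Average = 198/5
= 39.60


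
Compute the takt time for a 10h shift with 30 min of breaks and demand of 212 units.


Available = 10×60 - 30 = 570 min
Takt time = 570 / 212
= 2.69 min/unit


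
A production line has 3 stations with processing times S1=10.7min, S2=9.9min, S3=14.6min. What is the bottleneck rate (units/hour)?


Bottleneck = longest station time
Station times: [10.7, 9.9, 14.6]
Max = 14.6 min
Rate = 60 / 14.6
= 4.11 units/hour (bottleneck: 14.6min)


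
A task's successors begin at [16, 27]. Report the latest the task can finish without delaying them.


LF = min of all successor start times
Successors start at: [16, 27]
LF = min(16, 27)
= 16


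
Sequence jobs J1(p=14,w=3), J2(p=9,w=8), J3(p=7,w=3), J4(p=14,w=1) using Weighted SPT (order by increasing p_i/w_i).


WSPT (Smith's rule): sort by p/w ascending
  J2: p/w = 9/8 = 1.125
  J3: p/w = 7/3 = 2.333
  J1: p/w = 14/3 = 4.667
  J4: p/w = 14/1 = 14.000
Order: J2 → J3 → J1 → J4


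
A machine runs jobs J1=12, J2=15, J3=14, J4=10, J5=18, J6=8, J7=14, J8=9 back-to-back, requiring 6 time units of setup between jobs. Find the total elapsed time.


Makespan = Σ processing + (n-1) × setup
= (12 + 15 + 14 + 10 + 18 + 8 + 14 + 9) + (8-1)×6
= 100 + 42
= 142 time units


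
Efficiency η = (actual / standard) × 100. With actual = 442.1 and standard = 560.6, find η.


Efficiency = (actual / standard) × 100
= (442.1 / 560.6) × 100
= 78.9%


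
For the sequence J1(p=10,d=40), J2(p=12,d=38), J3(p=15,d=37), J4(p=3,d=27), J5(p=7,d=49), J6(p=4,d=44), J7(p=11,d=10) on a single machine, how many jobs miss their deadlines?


Completion vs due date:
  J1: C=10, d=40 → on time
  J2: C=22, d=38 → on time
  J3: C=37, d=37 → on time
  J4: C=40, d=27 → TARDY
  J5: C=47, d=49 → on time
  J6: C=51, d=44 → TARDY
  J7: C=62, d=10 → TARDY
Tardy jobs: J4, J6, J7
Count = 3


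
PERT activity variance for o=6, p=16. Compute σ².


σ² = ((p - o) / 6)² = (p - o)² / 36
= (16 - 6)² / 36
= 10² / 36
= 100 / 36
= 2.7778


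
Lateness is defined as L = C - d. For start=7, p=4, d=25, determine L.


Completion = 7 + 4 = 11
Lateness = C - d = 11 - 25
= -14


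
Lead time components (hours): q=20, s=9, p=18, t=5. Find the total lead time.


Lead time = queue + setup + processing + transit
= 20 + 9 + 18 + 5
= 52 hours


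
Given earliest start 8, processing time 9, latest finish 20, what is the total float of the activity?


EF = ES + duration = 8 + 9 = 17
LS = LF - duration = 20 - 9 = 11
Total Float = LF - EF = 20 - 17
(or LS - ES = 11 - 8)
= 3


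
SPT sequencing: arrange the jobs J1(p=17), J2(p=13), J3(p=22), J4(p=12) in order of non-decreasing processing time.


SPT: sort by shortest processing time
  J4: p=12
  J2: p=13
  J1: p=17
  J3: p=22
Order: J4 → J2 → J1 → J3


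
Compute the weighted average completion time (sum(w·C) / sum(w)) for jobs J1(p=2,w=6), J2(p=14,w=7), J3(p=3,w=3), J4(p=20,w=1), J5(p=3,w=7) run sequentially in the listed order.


Completion times:
  J1: C=2, w×C=6×2=12
  J2: C=16, w×C=7×16=112
  J3: C=19, w×C=3×19=57
  J4: C=39, w×C=1×39=39
  J5: C=42, w×C=7×42=294
Sum w×C = 514
Sum w = 24
Weighted avg = 514/24
= 21.42


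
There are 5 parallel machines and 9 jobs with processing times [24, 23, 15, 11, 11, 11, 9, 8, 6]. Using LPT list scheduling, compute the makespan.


Jobs (LPT sorted): [24, 23, 15, 11, 11, 11, 9, 8, 6]
Machines: 5
  J=24 → Machine 1 (load: 0+24=24)
  J=23 → Machine 2 (load: 0+23=23)
  J=15 → Machine 3 (load: 0+15=15)
  J=11 → Machine 4 (load: 0+11=11)
  J=11 → Machine 5 (load: 0+11=11)
  J=11 → Machine 4 (load: 11+11=22)
  J=9 → Machine 5 (load: 11+9=20)
  J=8 → Machine 3 (load: 15+8=23)
  J=6 → Machine 5 (load: 20+6=26)
Machine loads: [24, 23, 23, 22, 26]
Makespan = max = 26 time units


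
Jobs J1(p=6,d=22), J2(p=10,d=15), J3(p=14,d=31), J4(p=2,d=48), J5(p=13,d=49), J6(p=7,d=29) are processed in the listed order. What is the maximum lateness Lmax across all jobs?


Lateness per job (L = C - d):
  J1: C=6, d=22, L=-16
  J2: C=16, d=15, L=1
  J3: C=30, d=31, L=-1
  J4: C=32, d=48, L=-16
  J5: C=45, d=49, L=-4
  J6: C=52, d=29, L=23
Lmax = max(-16, 1, -1, -16, -4, 23)
= 23


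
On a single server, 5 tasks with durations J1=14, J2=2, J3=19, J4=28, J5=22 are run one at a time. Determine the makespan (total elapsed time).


Sequential makespan: sum all processing times
= 14 + 2 + 19 + 28 + 22
= 85 time units


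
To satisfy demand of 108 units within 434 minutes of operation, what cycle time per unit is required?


Cycle time = available time / demand
= 434 / 108
= 4.02 min/unit


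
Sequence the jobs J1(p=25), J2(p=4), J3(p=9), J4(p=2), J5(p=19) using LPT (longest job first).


LPT: sort by longest processing time first
  J1: p=25
  J5: p=19
  J3: p=9
  J2: p=4
  J4: p=2
Order: J1 → J5 → J3 → J2 → J4


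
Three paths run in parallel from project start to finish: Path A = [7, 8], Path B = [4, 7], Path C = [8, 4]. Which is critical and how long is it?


Path A: 7 + 8 = 15
Path B: 4 + 7 = 11
Path C: 8 + 4 = 12
Critical path = longest = max(15, 11, 12)
= 15 (Path A)


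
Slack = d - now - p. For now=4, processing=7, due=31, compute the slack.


Slack = due - current_time - processing
= 31 - 4 - 7
= 20


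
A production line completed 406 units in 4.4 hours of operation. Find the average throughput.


Throughput = units / time
= 406 / 4.4
= 92.3 units/hour


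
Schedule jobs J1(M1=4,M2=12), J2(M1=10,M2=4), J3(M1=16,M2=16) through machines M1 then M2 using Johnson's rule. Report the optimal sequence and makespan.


Johnson's rule:
Group 1 (M1≤M2, sort by M1): ['J1', 'J3']
Group 2 (M1>M2, sort desc M2): ['J2']
Sequence: J1 → J3 → J2
Makespan calculation:
  J1: M1 done=4, M2 done=16
  J3: M1 done=20, M2 done=36
  J2: M1 done=30, M2 done=40
= Sequence: J1 → J3 → J2, Makespan: 40


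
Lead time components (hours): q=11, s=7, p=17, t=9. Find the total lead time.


Lead time = queue + setup + processing + transit
= 11 + 7 + 17 + 9
= 44 hours


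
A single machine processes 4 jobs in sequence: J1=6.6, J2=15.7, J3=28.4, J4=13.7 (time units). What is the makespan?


Sequential makespan: sum all processing times
= 6.6 + 15.7 + 28.4 + 13.7
= 64.4 time units


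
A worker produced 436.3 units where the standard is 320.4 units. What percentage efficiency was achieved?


Efficiency = (actual / standard) × 100
= (436.3 / 320.4) × 100
= 136.2%


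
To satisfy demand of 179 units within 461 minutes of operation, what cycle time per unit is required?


Cycle time = available time / demand
= 461 / 179
= 2.58 min/unit


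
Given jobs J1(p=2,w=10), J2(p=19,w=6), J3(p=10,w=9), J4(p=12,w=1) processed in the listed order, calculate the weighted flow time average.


Completion times:
  J1: C=2, w×C=10×2=20
  J2: C=21, w×C=6×21=126
  J3: C=31, w×C=9×31=279
  J4: C=43, w×C=1×43=43
Sum w×C = 468
Sum w = 26
Weighted avg = 468/26
= 18.00


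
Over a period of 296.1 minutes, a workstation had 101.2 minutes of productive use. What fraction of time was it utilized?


Utilization = busy / total × 100
= 101.2 / 296.1 × 100
= 34.2%


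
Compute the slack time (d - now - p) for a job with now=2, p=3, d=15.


Slack = due - current_time - processing
= 15 - 2 - 3
= 10


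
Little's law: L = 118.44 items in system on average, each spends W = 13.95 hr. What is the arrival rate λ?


Little's law: L = λW → λ = L / W
= 118.44 / 13.95
= 8.49 per hour


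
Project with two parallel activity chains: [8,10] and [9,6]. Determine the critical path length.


Path A: 8 + 10 = 18
Path B: 9 + 6 = 15
Critical path = longest = max(18, 15)
= 18 (Path A)


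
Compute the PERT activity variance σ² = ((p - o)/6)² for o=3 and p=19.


σ² = ((p - o) / 6)² = (p - o)² / 36
= (19 - 3)² / 36
= 16² / 36
= 256 / 36
= 7.1111


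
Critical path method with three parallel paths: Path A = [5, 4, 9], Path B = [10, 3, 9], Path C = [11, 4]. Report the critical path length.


Path A: 5 + 4 + 9 = 18
Path B: 10 + 3 + 9 = 22
Path C: 11 + 4 = 15
Critical path = longest = max(18, 22, 15)
= 22 (Path B)


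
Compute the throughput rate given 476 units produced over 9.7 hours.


Throughput = units / time
= 476 / 9.7
= 49.1 units/hour


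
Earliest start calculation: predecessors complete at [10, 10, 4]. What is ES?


ES = max of all predecessor completion times
Predecessors: [10, 10, 4]
ES = max(10, 10, 4)
= 10


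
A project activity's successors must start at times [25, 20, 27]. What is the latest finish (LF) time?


LF = min of all successor start times
Successors start at: [25, 20, 27]
LF = min(25, 20, 27)
= 20


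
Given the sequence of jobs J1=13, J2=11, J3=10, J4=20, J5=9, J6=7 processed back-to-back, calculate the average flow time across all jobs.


Completion times:
  J1: completes at 13
  J2: completes at 24
  J3: completes at 34
  J4: completes at 54
  J5: completes at 63
  J6: completes at 70
Sum = 258
Average = 258/6
= 43.00


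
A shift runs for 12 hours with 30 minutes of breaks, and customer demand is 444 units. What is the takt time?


Available = 12×60 - 30 = 690 min
Takt time = 690 / 444
= 1.55 min/unit


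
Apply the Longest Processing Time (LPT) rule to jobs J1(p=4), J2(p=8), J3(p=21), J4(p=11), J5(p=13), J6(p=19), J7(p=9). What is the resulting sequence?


LPT: sort by longest processing time first
  J3: p=21
  J6: p=19
  J5: p=13
  J4: p=11
  J7: p=9
  J2: p=8
  J1: p=4
Order: J3 → J6 → J5 → J4 → J7 → J2 → J1


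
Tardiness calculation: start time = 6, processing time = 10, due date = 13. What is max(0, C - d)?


Completion = start + processing = 6 + 10 = 16
Tardiness = max(0, C - d) = max(0, 16 - 13)
= max(0, 3)
= 3


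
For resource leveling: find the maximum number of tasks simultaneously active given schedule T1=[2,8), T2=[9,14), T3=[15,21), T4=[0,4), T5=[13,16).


Check each time point for overlaps:
  t=2: 2 tasks active (T1, T4)
Max concurrent = 2


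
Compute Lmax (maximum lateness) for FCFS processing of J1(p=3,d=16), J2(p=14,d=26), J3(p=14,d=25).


Lateness per job (L = C - d):
  J1: C=3, d=16, L=-13
  J2: C=17, d=26, L=-9
  J3: C=31, d=25, L=6
Lmax = max(-13, -9, 6)
= 6


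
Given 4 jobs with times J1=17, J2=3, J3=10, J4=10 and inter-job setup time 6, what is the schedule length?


Makespan = Σ processing + (n-1) × setup
= (17 + 3 + 10 + 10) + (4-1)×6
= 40 + 18
= 58 time units


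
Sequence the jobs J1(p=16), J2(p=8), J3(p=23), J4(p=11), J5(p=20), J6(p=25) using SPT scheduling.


SPT: sort by shortest processing time
  J2: p=8
  J4: p=11
  J1: p=16
  J5: p=20
  J3: p=23
  J6: p=25
Order: J2 → J4 → J1 → J5 → J3 → J6


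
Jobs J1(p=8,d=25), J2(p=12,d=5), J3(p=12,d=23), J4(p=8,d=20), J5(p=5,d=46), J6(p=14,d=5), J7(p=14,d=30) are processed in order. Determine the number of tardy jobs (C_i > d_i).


Completion vs due date:
  J1: C=8, d=25 → on time
  J2: C=20, d=5 → TARDY
  J3: C=32, d=23 → TARDY
  J4: C=40, d=20 → TARDY
  J5: C=45, d=46 → on time
  J6: C=59, d=5 → TARDY
  J7: C=73, d=30 → TARDY
Tardy jobs: J2, J3, J4, J6, J7
Count = 5


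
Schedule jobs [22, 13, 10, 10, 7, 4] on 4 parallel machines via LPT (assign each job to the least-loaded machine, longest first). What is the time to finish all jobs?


Jobs (LPT sorted): [22, 13, 10, 10, 7, 4]
Machines: 4
  J=22 → Machine 1 (load: 0+22=22)
  J=13 → Machine 2 (load: 0+13=13)
  J=10 → Machine 3 (load: 0+10=10)
  J=10 → Machine 4 (load: 0+10=10)
  J=7 → Machine 3 (load: 10+7=17)
  J=4 → Machine 4 (load: 10+4=14)
Machine loads: [22, 13, 17, 14]
Makespan = max = 22 time units


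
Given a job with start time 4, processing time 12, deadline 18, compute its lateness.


Completion = 4 + 12 = 16
Lateness = C - d = 16 - 18
= -2


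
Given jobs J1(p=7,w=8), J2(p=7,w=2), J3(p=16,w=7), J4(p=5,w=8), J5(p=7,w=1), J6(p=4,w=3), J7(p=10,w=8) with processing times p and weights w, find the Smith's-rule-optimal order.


WSPT (Smith's rule): sort by p/w ascending
  J4: p/w = 5/8 = 0.625
  J1: p/w = 7/8 = 0.875
  J7: p/w = 10/8 = 1.250
  J6: p/w = 4/3 = 1.333
  J3: p/w = 16/7 = 2.286
  J2: p/w = 7/2 = 3.500
  J5: p/w = 7/1 = 7.000
Order: J4 → J1 → J7 → J6 → J3 → J2 → J5


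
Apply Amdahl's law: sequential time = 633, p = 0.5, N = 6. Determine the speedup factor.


Amdahl's law: T_p = T × ((1-p) + p/N)
= 633 × ((1-0.5) + 0.5/6)
= 633 × (0.50 + 0.0833)
= 633 × 0.5833
= 369.25
Speedup = 633/369.25
= 1.71×


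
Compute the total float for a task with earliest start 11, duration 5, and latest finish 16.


EF = ES + duration = 11 + 5 = 16
LS = LF - duration = 16 - 5 = 11
Total Float = LF - EF = 16 - 16
(or LS - ES = 11 - 11)
= 0


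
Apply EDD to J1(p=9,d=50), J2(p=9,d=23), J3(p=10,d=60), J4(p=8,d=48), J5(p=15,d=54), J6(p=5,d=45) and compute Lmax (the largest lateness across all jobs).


EDD order: J2 → J6 → J4 → J1 → J5 → J3
Completion and lateness:
  J2: C=9, d=23, L=9-23=-14
  J6: C=14, d=45, L=14-45=-31
  J4: C=22, d=48, L=22-48=-26
  J1: C=31, d=50, L=31-50=-19
  J5: C=46, d=54, L=46-54=-8
  J3: C=56, d=60, L=56-60=-4
Lmax = max(-14, -31, -26, -19, -8, -4)
= -4


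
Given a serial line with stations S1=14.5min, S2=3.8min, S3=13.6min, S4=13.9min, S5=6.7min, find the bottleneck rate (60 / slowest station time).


Bottleneck = longest station time
Station times: [14.5, 3.8, 13.6, 13.9, 6.7]
Max = 14.5 min
Rate = 60 / 14.5
= 4.14 units/hour (bottleneck: 14.5min)


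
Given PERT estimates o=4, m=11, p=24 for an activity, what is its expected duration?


te = (o + 4m + p) / 6
= (4 + 4×11 + 24) / 6
= (4 + 44 + 24) / 6
= 72 / 6
= 12.00


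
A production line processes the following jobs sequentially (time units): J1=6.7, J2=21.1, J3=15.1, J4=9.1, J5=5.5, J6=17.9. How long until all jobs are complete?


Sequential makespan: sum all processing times
= 6.7 + 21.1 + 15.1 + 9.1 + 5.5 + 17.9
= 75.4 time units


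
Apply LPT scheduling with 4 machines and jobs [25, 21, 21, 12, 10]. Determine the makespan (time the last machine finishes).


Jobs (LPT sorted): [25, 21, 21, 12, 10]
Machines: 4
  J=25 → Machine 1 (load: 0+25=25)
  J=21 → Machine 2 (load: 0+21=21)
  J=21 → Machine 3 (load: 0+21=21)
  J=12 → Machine 4 (load: 0+12=12)
  J=10 → Machine 4 (load: 12+10=22)
Machine loads: [25, 21, 21, 22]
Makespan = max = 25 time units


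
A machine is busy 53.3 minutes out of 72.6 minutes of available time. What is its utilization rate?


Utilization = busy / total × 100
= 53.3 / 72.6 × 100
= 73.4%
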